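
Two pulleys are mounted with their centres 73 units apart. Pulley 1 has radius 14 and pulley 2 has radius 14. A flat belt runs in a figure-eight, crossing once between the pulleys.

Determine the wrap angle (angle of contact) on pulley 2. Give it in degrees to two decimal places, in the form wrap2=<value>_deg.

wrap2=225.11_deg

crossed belt: β = asin((r1+r2)/C) = asin(28/73) = 22.5545°
wrap1 = wrap2 = π + 2β = 225.1089°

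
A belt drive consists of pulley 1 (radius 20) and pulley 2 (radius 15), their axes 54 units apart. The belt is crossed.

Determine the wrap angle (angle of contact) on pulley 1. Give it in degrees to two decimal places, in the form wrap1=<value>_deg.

wrap1=260.80_deg

crossed belt: β = asin((r1+r2)/C) = asin(35/54) = 40.4021°
wrap1 = wrap2 = π + 2β = 260.8043°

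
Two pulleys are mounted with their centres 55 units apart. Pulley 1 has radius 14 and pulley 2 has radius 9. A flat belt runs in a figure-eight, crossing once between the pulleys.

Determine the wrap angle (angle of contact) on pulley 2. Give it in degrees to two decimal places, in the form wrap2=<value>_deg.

crossed belt: β = asin((r1+r2)/C) = asin(23/55) = 24.7199°
wrap1 = wrap2 = π + 2β = 229.4397°

wrap2=229.44_deg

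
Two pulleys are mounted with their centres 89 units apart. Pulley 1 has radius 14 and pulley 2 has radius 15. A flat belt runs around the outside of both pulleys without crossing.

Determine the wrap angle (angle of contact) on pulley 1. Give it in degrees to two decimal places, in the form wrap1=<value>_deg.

open belt: β = asin((r2−r1)/C) = asin(1/89) = 0.6438°
wrap1 = π − 2β = 178.7124°
wrap2 = π + 2β = 181.2876°

wrap1=178.71_deg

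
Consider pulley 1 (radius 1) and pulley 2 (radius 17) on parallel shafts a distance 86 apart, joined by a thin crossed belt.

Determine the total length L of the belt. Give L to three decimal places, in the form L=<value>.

L=232.330

crossed belt: β = asin((r1+r2)/C) = asin(18/86) = 12.0815°
wrap1 = wrap2 = π + 2β = 204.1629°
tangent length = C·cosβ = 84.0952
L = (r1+r2)·wrap + 2·C·cosβ = 18·3.5633 + 2·84.0952 = 232.3300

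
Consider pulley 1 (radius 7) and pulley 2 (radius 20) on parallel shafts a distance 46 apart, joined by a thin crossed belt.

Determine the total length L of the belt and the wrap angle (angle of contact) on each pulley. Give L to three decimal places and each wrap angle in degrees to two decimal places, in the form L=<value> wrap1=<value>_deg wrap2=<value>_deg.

L=193.182 wrap1=251.88_deg wrap2=251.88_deg

crossed belt: β = asin((r1+r2)/C) = asin(27/46) = 35.9413°
wrap1 = wrap2 = π + 2β = 251.8827°
tangent length = C·cosβ = 37.2424
L = (r1+r2)·wrap + 2·C·cosβ = 27·4.3962 + 2·37.2424 = 193.1818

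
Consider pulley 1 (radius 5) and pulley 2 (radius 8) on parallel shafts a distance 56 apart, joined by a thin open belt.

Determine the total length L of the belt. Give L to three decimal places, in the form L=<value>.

L=153.001

open belt: β = asin((r2−r1)/C) = asin(3/56) = 3.0709°
wrap1 = π − 2β = 173.8582°
wrap2 = π + 2β = 186.1418°
tangent length = C·cosβ = 55.9196
L = r1·wrap1 + r2·wrap2 + 2·C·cosβ = 5·3.0344 + 8·3.2488 + 2·55.9196 = 153.0015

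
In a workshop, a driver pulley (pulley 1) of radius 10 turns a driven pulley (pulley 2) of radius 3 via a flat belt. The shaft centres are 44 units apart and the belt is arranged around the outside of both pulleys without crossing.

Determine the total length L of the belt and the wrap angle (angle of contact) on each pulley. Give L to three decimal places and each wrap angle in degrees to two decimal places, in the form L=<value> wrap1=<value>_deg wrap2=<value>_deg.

L=129.957 wrap1=198.31_deg wrap2=161.69_deg

open belt: β = asin((r2−r1)/C) = asin(-7/44) = -9.1541°
wrap1 = π − 2β = 198.3083°
wrap2 = π + 2β = 161.6917°
tangent length = C·cosβ = 43.4396
L = r1·wrap1 + r2·wrap2 + 2·C·cosβ = 10·3.4611 + 3·2.8221 + 2·43.4396 = 129.9567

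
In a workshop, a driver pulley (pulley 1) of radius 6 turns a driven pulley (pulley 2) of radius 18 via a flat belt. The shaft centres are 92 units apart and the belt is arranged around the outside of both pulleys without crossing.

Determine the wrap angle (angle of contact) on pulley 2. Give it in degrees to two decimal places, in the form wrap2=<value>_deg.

open belt: β = asin((r2−r1)/C) = asin(12/92) = 7.4947°
wrap1 = π − 2β = 165.0106°
wrap2 = π + 2β = 194.9894°

wrap2=194.99_deg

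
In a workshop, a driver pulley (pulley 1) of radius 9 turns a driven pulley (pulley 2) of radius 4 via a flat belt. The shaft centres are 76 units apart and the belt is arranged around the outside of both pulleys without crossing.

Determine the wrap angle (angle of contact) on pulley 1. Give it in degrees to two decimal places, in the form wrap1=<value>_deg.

open belt: β = asin((r2−r1)/C) = asin(-5/76) = -3.7722°
wrap1 = π − 2β = 187.5444°
wrap2 = π + 2β = 172.4556°

wrap1=187.54_deg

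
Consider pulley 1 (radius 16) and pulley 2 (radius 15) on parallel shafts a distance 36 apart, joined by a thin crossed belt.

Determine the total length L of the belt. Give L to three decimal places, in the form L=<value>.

crossed belt: β = asin((r1+r2)/C) = asin(31/36) = 59.4416°
wrap1 = wrap2 = π + 2β = 298.8831°
tangent length = C·cosβ = 18.3030
L = (r1+r2)·wrap + 2·C·cosβ = 31·5.2165 + 2·18.3030 = 198.3173

L=198.317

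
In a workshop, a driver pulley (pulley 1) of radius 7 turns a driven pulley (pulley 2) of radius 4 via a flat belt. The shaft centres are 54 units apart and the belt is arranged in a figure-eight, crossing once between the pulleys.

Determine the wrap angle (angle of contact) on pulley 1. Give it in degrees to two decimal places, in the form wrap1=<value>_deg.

crossed belt: β = asin((r1+r2)/C) = asin(11/54) = 11.7536°
wrap1 = wrap2 = π + 2β = 203.5073°

wrap1=203.51_deg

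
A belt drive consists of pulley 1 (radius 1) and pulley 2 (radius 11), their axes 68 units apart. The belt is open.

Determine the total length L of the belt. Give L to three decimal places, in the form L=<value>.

L=175.172

open belt: β = asin((r2−r1)/C) = asin(10/68) = 8.4565°
wrap1 = π − 2β = 163.0870°
wrap2 = π + 2β = 196.9130°
tangent length = C·cosβ = 67.2607
L = r1·wrap1 + r2·wrap2 + 2·C·cosβ = 1·2.8464 + 11·3.4368 + 2·67.2607 = 175.1724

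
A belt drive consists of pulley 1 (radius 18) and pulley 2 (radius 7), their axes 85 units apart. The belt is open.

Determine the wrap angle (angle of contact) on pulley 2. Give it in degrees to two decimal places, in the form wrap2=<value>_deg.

open belt: β = asin((r2−r1)/C) = asin(-11/85) = -7.4356°
wrap1 = π − 2β = 194.8712°
wrap2 = π + 2β = 165.1288°

wrap2=165.13_deg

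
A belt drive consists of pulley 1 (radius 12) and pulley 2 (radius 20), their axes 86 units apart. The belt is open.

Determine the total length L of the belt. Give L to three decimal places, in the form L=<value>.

open belt: β = asin((r2−r1)/C) = asin(8/86) = 5.3376°
wrap1 = π − 2β = 169.3249°
wrap2 = π + 2β = 190.6751°
tangent length = C·cosβ = 85.6271
L = r1·wrap1 + r2·wrap2 + 2·C·cosβ = 12·2.9553 + 20·3.3279 + 2·85.6271 = 273.2757

L=273.276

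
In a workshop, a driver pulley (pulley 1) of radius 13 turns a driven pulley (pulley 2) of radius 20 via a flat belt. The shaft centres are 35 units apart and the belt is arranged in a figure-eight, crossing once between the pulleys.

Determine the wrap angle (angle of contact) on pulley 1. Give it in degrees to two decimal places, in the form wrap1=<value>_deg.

wrap1=321.07_deg

crossed belt: β = asin((r1+r2)/C) = asin(33/35) = 70.5370°
wrap1 = wrap2 = π + 2β = 321.0741°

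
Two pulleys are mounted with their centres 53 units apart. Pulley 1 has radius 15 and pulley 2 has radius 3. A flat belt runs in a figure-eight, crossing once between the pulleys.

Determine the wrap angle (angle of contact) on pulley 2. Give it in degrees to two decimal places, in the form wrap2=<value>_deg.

wrap2=219.71_deg

crossed belt: β = asin((r1+r2)/C) = asin(18/53) = 19.8539°
wrap1 = wrap2 = π + 2β = 219.7078°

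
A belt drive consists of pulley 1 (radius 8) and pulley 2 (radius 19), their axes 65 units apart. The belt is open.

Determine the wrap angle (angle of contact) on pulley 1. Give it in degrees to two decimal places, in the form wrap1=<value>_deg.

wrap1=160.51_deg

open belt: β = asin((r2−r1)/C) = asin(11/65) = 9.7431°
wrap1 = π − 2β = 160.5138°
wrap2 = π + 2β = 199.4862°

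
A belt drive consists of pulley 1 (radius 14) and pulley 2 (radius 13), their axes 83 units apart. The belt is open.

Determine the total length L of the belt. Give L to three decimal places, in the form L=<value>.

L=250.835

open belt: β = asin((r2−r1)/C) = asin(-1/83) = -0.6903°
wrap1 = π − 2β = 181.3807°
wrap2 = π + 2β = 178.6193°
tangent length = C·cosβ = 82.9940
L = r1·wrap1 + r2·wrap2 + 2·C·cosβ = 14·3.1657 + 13·3.1175 + 2·82.9940 = 250.8350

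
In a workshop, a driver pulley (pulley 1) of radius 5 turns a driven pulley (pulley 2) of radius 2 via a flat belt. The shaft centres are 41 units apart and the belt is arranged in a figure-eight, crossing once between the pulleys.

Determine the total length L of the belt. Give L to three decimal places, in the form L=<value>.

crossed belt: β = asin((r1+r2)/C) = asin(7/41) = 9.8304°
wrap1 = wrap2 = π + 2β = 199.6607°
tangent length = C·cosβ = 40.3980
L = (r1+r2)·wrap + 2·C·cosβ = 7·3.4847 + 2·40.3980 = 105.1892

L=105.189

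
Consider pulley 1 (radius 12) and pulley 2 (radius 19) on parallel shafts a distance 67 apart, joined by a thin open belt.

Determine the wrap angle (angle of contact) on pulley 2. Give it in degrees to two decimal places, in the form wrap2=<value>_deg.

open belt: β = asin((r2−r1)/C) = asin(7/67) = 5.9971°
wrap1 = π − 2β = 168.0059°
wrap2 = π + 2β = 191.9941°

wrap2=191.99_deg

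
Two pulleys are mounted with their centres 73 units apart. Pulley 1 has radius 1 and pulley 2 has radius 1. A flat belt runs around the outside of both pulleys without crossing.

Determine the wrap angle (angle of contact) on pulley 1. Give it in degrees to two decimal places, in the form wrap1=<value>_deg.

open belt: β = asin((r2−r1)/C) = asin(0/73) = 0.0000°
wrap1 = π − 2β = 180.0000°
wrap2 = π + 2β = 180.0000°

wrap1=180.00_deg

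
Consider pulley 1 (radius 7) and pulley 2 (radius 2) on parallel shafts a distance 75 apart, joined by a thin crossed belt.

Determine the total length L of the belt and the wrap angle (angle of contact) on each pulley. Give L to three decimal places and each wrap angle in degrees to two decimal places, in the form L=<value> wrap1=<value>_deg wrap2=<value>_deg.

crossed belt: β = asin((r1+r2)/C) = asin(9/75) = 6.8921°
wrap1 = wrap2 = π + 2β = 193.7842°
tangent length = C·cosβ = 74.4580
L = (r1+r2)·wrap + 2·C·cosβ = 9·3.3822 + 2·74.4580 = 179.3556

L=179.356 wrap1=193.78_deg wrap2=193.78_deg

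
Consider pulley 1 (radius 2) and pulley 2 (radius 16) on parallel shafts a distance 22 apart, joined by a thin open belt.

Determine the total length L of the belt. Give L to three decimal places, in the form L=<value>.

open belt: β = asin((r2−r1)/C) = asin(14/22) = 39.5212°
wrap1 = π − 2β = 100.9576°
wrap2 = π + 2β = 259.0424°
tangent length = C·cosβ = 16.9706
L = r1·wrap1 + r2·wrap2 + 2·C·cosβ = 2·1.7620 + 16·4.5211 + 2·16.9706 = 109.8035

L=109.803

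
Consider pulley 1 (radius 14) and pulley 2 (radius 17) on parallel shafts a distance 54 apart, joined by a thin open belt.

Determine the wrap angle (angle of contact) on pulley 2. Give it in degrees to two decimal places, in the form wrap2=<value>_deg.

open belt: β = asin((r2−r1)/C) = asin(3/54) = 3.1847°
wrap1 = π − 2β = 173.6305°
wrap2 = π + 2β = 186.3695°

wrap2=186.37_deg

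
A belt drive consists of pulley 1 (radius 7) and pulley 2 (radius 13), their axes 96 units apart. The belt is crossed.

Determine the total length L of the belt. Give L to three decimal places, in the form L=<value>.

L=259.014

crossed belt: β = asin((r1+r2)/C) = asin(20/96) = 12.0247°
wrap1 = wrap2 = π + 2β = 204.0494°
tangent length = C·cosβ = 93.8936
L = (r1+r2)·wrap + 2·C·cosβ = 20·3.5613 + 2·93.8936 = 259.0138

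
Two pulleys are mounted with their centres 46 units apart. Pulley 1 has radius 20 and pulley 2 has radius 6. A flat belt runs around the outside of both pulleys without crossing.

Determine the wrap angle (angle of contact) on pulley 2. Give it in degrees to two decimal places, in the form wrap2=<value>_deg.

wrap2=144.56_deg

open belt: β = asin((r2−r1)/C) = asin(-14/46) = -17.7189°
wrap1 = π − 2β = 215.4379°
wrap2 = π + 2β = 144.5621°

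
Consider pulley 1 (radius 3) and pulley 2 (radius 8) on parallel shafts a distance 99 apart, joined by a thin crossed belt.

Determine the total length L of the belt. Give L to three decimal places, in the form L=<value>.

L=233.781

crossed belt: β = asin((r1+r2)/C) = asin(11/99) = 6.3794°
wrap1 = wrap2 = π + 2β = 192.7587°
tangent length = C·cosβ = 98.3870
L = (r1+r2)·wrap + 2·C·cosβ = 11·3.3643 + 2·98.3870 = 233.7810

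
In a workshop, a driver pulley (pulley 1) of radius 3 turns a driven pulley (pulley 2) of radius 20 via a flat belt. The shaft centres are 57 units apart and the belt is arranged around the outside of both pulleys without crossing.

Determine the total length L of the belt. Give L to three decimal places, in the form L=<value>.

open belt: β = asin((r2−r1)/C) = asin(17/57) = 17.3523°
wrap1 = π − 2β = 145.2955°
wrap2 = π + 2β = 214.7045°
tangent length = C·cosβ = 54.4059
L = r1·wrap1 + r2·wrap2 + 2·C·cosβ = 3·2.5359 + 20·3.7473 + 2·54.4059 = 191.3654

L=191.365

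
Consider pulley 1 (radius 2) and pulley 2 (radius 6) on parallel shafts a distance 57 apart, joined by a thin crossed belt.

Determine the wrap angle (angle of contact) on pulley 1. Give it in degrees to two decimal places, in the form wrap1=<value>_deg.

wrap1=196.14_deg

crossed belt: β = asin((r1+r2)/C) = asin(8/57) = 8.0682°
wrap1 = wrap2 = π + 2β = 196.1363°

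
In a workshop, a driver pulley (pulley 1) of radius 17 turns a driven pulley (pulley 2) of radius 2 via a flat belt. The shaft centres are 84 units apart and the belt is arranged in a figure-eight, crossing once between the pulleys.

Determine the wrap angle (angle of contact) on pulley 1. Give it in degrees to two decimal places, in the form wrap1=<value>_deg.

crossed belt: β = asin((r1+r2)/C) = asin(19/84) = 13.0729°
wrap1 = wrap2 = π + 2β = 206.1458°

wrap1=206.15_deg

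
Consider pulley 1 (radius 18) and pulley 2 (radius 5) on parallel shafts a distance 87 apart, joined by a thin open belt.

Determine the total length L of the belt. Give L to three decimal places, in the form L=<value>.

L=248.203

open belt: β = asin((r2−r1)/C) = asin(-13/87) = -8.5936°
wrap1 = π − 2β = 197.1872°
wrap2 = π + 2β = 162.8128°
tangent length = C·cosβ = 86.0233
L = r1·wrap1 + r2·wrap2 + 2·C·cosβ = 18·3.4416 + 5·2.8416 + 2·86.0233 = 248.2028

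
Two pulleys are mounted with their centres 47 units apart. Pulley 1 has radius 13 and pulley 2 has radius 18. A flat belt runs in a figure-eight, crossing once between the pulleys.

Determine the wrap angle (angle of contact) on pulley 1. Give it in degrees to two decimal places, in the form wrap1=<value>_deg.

wrap1=262.53_deg

crossed belt: β = asin((r1+r2)/C) = asin(31/47) = 41.2674°
wrap1 = wrap2 = π + 2β = 262.5349°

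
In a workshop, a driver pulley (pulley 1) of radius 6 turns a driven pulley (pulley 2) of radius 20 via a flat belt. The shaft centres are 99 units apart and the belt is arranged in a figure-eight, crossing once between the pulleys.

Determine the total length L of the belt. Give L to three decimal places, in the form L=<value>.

crossed belt: β = asin((r1+r2)/C) = asin(26/99) = 15.2260°
wrap1 = wrap2 = π + 2β = 210.4519°
tangent length = C·cosβ = 95.5249
L = (r1+r2)·wrap + 2·C·cosβ = 26·3.6731 + 2·95.5249 = 286.5498

L=286.550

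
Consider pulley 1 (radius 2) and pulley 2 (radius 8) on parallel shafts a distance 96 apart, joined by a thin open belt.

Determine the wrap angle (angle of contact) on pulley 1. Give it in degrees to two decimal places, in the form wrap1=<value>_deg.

wrap1=172.83_deg

open belt: β = asin((r2−r1)/C) = asin(6/96) = 3.5833°
wrap1 = π − 2β = 172.8334°
wrap2 = π + 2β = 187.1666°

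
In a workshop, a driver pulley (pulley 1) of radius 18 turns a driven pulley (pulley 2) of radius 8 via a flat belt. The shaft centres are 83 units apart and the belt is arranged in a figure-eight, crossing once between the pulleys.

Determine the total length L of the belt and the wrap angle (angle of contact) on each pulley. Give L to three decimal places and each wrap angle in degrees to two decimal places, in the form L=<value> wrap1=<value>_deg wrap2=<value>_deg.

crossed belt: β = asin((r1+r2)/C) = asin(26/83) = 18.2554°
wrap1 = wrap2 = π + 2β = 216.5108°
tangent length = C·cosβ = 78.8226
L = (r1+r2)·wrap + 2·C·cosβ = 26·3.7788 + 2·78.8226 = 255.8946

L=255.895 wrap1=216.51_deg wrap2=216.51_deg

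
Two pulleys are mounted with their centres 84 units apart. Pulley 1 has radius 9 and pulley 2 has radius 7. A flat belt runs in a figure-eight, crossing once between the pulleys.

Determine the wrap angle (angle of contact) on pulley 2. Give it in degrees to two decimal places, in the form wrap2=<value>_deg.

crossed belt: β = asin((r1+r2)/C) = asin(16/84) = 10.9806°
wrap1 = wrap2 = π + 2β = 201.9612°

wrap2=201.96_deg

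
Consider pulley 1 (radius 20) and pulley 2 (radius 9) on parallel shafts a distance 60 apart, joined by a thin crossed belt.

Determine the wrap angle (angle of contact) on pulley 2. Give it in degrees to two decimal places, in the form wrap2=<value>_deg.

crossed belt: β = asin((r1+r2)/C) = asin(29/60) = 28.9033°
wrap1 = wrap2 = π + 2β = 237.8067°

wrap2=237.81_deg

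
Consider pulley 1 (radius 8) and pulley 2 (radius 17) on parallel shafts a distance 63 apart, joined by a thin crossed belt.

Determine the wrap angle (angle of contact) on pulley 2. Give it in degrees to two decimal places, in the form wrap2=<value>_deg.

wrap2=226.76_deg

crossed belt: β = asin((r1+r2)/C) = asin(25/63) = 23.3799°
wrap1 = wrap2 = π + 2β = 226.7597°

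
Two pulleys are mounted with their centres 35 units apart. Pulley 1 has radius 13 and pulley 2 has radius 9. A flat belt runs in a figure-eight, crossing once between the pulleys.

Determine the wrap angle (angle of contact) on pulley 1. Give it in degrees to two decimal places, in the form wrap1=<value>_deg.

wrap1=257.89_deg

crossed belt: β = asin((r1+r2)/C) = asin(22/35) = 38.9448°
wrap1 = wrap2 = π + 2β = 257.8896°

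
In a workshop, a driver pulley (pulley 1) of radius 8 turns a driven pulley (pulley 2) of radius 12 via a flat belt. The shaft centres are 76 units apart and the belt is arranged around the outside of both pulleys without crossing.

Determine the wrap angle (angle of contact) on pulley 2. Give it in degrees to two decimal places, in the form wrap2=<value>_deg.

open belt: β = asin((r2−r1)/C) = asin(4/76) = 3.0170°
wrap1 = π − 2β = 173.9661°
wrap2 = π + 2β = 186.0339°

wrap2=186.03_deg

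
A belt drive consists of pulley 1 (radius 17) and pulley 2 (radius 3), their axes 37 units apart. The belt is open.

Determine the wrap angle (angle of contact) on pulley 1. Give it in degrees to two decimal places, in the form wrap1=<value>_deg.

wrap1=224.47_deg

open belt: β = asin((r2−r1)/C) = asin(-14/37) = -22.2333°
wrap1 = π − 2β = 224.4665°
wrap2 = π + 2β = 135.5335°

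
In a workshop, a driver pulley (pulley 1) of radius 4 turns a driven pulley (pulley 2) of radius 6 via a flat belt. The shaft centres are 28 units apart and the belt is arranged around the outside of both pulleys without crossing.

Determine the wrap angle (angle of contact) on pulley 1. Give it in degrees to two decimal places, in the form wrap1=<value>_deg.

open belt: β = asin((r2−r1)/C) = asin(2/28) = 4.0960°
wrap1 = π − 2β = 171.8079°
wrap2 = π + 2β = 188.1921°

wrap1=171.81_deg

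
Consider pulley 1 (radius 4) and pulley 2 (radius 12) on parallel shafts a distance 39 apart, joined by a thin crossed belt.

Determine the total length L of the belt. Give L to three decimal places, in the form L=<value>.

crossed belt: β = asin((r1+r2)/C) = asin(16/39) = 24.2209°
wrap1 = wrap2 = π + 2β = 228.4419°
tangent length = C·cosβ = 35.5668
L = (r1+r2)·wrap + 2·C·cosβ = 16·3.9871 + 2·35.5668 = 134.9267

L=134.927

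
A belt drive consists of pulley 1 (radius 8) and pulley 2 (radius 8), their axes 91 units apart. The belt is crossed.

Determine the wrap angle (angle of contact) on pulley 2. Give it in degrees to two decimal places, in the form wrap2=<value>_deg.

wrap2=200.25_deg

crossed belt: β = asin((r1+r2)/C) = asin(16/91) = 10.1266°
wrap1 = wrap2 = π + 2β = 200.2532°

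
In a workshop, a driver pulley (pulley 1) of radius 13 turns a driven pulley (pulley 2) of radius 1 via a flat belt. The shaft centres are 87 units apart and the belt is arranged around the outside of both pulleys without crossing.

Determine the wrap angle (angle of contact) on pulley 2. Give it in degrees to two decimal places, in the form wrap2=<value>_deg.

wrap2=164.14_deg

open belt: β = asin((r2−r1)/C) = asin(-12/87) = -7.9281°
wrap1 = π − 2β = 195.8563°
wrap2 = π + 2β = 164.1437°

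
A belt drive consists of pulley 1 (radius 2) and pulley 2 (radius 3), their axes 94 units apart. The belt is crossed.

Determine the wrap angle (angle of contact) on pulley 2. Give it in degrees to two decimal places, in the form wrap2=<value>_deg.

wrap2=186.10_deg

crossed belt: β = asin((r1+r2)/C) = asin(5/94) = 3.0491°
wrap1 = wrap2 = π + 2β = 186.0982°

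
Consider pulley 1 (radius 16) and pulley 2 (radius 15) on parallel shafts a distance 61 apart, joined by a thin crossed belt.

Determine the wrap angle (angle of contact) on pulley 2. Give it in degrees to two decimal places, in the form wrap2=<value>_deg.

wrap2=241.09_deg

crossed belt: β = asin((r1+r2)/C) = asin(31/61) = 30.5438°
wrap1 = wrap2 = π + 2β = 241.0876°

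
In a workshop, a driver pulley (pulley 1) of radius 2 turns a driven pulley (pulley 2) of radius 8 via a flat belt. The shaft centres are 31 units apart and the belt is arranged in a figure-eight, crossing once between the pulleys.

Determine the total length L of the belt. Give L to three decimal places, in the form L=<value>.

L=96.671

crossed belt: β = asin((r1+r2)/C) = asin(10/31) = 18.8191°
wrap1 = wrap2 = π + 2β = 217.6381°
tangent length = C·cosβ = 29.3428
L = (r1+r2)·wrap + 2·C·cosβ = 10·3.7985 + 2·29.3428 = 96.6706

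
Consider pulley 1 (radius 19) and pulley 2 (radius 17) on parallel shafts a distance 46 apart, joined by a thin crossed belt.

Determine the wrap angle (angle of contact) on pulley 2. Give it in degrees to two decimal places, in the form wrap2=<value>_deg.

wrap2=283.00_deg

crossed belt: β = asin((r1+r2)/C) = asin(36/46) = 51.5000°
wrap1 = wrap2 = π + 2β = 283.0001°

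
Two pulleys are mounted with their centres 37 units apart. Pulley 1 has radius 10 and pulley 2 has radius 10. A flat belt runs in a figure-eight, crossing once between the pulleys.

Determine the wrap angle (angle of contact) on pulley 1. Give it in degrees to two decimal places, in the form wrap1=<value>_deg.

wrap1=245.44_deg

crossed belt: β = asin((r1+r2)/C) = asin(20/37) = 32.7204°
wrap1 = wrap2 = π + 2β = 245.4409°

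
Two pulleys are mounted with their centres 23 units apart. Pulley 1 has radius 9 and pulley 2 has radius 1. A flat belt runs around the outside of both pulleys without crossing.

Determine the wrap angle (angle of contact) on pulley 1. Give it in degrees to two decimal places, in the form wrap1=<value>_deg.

open belt: β = asin((r2−r1)/C) = asin(-8/23) = -20.3544°
wrap1 = π − 2β = 220.7088°
wrap2 = π + 2β = 139.2912°

wrap1=220.71_deg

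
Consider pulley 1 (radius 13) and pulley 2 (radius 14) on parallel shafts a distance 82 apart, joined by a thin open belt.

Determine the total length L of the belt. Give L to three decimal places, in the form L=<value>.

open belt: β = asin((r2−r1)/C) = asin(1/82) = 0.6987°
wrap1 = π − 2β = 178.6025°
wrap2 = π + 2β = 181.3975°
tangent length = C·cosβ = 81.9939
L = r1·wrap1 + r2·wrap2 + 2·C·cosβ = 13·3.1172 + 14·3.1660 + 2·81.9939 = 248.8352

L=248.835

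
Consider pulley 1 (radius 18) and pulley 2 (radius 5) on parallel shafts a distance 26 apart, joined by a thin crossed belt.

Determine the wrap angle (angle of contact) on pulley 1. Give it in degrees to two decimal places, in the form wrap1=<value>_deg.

wrap1=304.41_deg

crossed belt: β = asin((r1+r2)/C) = asin(23/26) = 62.2042°
wrap1 = wrap2 = π + 2β = 304.4085°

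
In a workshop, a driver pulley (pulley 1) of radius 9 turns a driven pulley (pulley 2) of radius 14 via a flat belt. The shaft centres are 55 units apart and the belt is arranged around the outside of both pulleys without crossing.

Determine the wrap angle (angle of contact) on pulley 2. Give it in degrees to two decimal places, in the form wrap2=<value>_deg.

wrap2=190.43_deg

open belt: β = asin((r2−r1)/C) = asin(5/55) = 5.2159°
wrap1 = π − 2β = 169.5682°
wrap2 = π + 2β = 190.4318°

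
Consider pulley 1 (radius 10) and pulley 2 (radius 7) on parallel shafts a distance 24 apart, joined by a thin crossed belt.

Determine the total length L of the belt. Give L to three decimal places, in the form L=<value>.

crossed belt: β = asin((r1+r2)/C) = asin(17/24) = 45.0995°
wrap1 = wrap2 = π + 2β = 270.1989°
tangent length = C·cosβ = 16.9411
L = (r1+r2)·wrap + 2·C·cosβ = 17·4.7159 + 2·16.9411 = 114.0518

L=114.052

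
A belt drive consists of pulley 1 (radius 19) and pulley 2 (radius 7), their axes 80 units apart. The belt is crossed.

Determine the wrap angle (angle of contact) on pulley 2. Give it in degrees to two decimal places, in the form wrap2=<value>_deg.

crossed belt: β = asin((r1+r2)/C) = asin(26/80) = 18.9656°
wrap1 = wrap2 = π + 2β = 217.9311°

wrap2=217.93_deg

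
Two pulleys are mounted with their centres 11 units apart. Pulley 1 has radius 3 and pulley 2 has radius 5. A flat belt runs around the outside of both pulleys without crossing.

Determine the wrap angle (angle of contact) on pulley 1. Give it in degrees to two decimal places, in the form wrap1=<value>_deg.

open belt: β = asin((r2−r1)/C) = asin(2/11) = 10.4757°
wrap1 = π − 2β = 159.0486°
wrap2 = π + 2β = 200.9514°

wrap1=159.05_deg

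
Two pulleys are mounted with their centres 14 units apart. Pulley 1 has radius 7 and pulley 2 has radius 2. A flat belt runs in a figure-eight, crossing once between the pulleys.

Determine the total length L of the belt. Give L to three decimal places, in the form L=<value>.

L=62.290

crossed belt: β = asin((r1+r2)/C) = asin(9/14) = 40.0052°
wrap1 = wrap2 = π + 2β = 260.0104°
tangent length = C·cosβ = 10.7238
L = (r1+r2)·wrap + 2·C·cosβ = 9·4.5380 + 2·10.7238 = 62.2899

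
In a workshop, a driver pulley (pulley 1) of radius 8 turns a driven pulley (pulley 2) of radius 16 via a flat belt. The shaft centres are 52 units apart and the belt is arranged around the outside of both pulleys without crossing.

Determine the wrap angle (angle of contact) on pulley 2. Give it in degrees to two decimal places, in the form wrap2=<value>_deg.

open belt: β = asin((r2−r1)/C) = asin(8/52) = 8.8499°
wrap1 = π − 2β = 162.3002°
wrap2 = π + 2β = 197.6998°

wrap2=197.70_deg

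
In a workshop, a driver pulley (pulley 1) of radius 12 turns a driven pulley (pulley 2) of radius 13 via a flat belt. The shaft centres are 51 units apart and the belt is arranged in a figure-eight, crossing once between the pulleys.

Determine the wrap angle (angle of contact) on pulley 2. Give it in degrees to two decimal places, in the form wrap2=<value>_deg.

wrap2=238.71_deg

crossed belt: β = asin((r1+r2)/C) = asin(25/51) = 29.3535°
wrap1 = wrap2 = π + 2β = 238.7069°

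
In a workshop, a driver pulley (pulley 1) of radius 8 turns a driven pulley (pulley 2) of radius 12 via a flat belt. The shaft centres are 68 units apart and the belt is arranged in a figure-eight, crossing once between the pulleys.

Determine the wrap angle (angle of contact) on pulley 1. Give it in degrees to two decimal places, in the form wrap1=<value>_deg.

crossed belt: β = asin((r1+r2)/C) = asin(20/68) = 17.1046°
wrap1 = wrap2 = π + 2β = 214.2093°

wrap1=214.21_deg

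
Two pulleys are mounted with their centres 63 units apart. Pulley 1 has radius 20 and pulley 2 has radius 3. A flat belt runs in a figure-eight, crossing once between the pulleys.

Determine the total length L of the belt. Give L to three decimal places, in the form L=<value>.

L=206.751

crossed belt: β = asin((r1+r2)/C) = asin(23/63) = 21.4125°
wrap1 = wrap2 = π + 2β = 222.8249°
tangent length = C·cosβ = 58.6515
L = (r1+r2)·wrap + 2·C·cosβ = 23·3.8890 + 2·58.6515 = 206.7507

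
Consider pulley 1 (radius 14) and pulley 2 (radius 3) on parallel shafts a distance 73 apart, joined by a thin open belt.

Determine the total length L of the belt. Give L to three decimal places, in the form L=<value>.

open belt: β = asin((r2−r1)/C) = asin(-11/73) = -8.6666°
wrap1 = π − 2β = 197.3332°
wrap2 = π + 2β = 162.6668°
tangent length = C·cosβ = 72.1665
L = r1·wrap1 + r2·wrap2 + 2·C·cosβ = 14·3.4441 + 3·2.8391 + 2·72.1665 = 201.0678

L=201.068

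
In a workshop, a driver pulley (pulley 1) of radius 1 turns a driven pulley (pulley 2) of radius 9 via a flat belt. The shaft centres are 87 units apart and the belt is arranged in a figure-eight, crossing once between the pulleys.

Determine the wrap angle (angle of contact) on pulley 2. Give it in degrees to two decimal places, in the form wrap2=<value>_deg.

crossed belt: β = asin((r1+r2)/C) = asin(10/87) = 6.6003°
wrap1 = wrap2 = π + 2β = 193.2006°

wrap2=193.20_deg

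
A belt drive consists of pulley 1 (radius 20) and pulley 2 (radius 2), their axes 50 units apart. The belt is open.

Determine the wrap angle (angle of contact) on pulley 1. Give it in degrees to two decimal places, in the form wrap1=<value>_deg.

open belt: β = asin((r2−r1)/C) = asin(-18/50) = -21.1002°
wrap1 = π − 2β = 222.2004°
wrap2 = π + 2β = 137.7996°

wrap1=222.20_deg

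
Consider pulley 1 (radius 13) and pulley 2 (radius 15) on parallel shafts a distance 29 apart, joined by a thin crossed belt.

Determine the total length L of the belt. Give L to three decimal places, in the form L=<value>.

L=176.280

crossed belt: β = asin((r1+r2)/C) = asin(28/29) = 74.9098°
wrap1 = wrap2 = π + 2β = 329.8196°
tangent length = C·cosβ = 7.5498
L = (r1+r2)·wrap + 2·C·cosβ = 28·5.7564 + 2·7.5498 = 176.2799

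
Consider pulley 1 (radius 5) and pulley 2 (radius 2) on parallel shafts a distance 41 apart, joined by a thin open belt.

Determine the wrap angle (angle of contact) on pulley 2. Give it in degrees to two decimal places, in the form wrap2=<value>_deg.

wrap2=171.61_deg

open belt: β = asin((r2−r1)/C) = asin(-3/41) = -4.1961°
wrap1 = π − 2β = 188.3922°
wrap2 = π + 2β = 171.6078°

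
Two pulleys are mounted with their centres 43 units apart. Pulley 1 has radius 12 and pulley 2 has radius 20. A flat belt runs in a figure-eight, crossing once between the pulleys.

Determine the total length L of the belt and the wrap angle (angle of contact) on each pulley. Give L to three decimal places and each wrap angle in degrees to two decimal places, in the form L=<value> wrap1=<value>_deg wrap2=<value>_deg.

L=211.693 wrap1=276.18_deg wrap2=276.18_deg

crossed belt: β = asin((r1+r2)/C) = asin(32/43) = 48.0892°
wrap1 = wrap2 = π + 2β = 276.1785°
tangent length = C·cosβ = 28.7228
L = (r1+r2)·wrap + 2·C·cosβ = 32·4.8202 + 2·28.7228 = 211.6928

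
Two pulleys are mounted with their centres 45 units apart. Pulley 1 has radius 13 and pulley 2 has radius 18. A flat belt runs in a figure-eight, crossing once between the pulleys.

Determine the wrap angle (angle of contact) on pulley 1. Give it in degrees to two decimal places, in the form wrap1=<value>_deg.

wrap1=267.08_deg

crossed belt: β = asin((r1+r2)/C) = asin(31/45) = 43.5422°
wrap1 = wrap2 = π + 2β = 267.0844°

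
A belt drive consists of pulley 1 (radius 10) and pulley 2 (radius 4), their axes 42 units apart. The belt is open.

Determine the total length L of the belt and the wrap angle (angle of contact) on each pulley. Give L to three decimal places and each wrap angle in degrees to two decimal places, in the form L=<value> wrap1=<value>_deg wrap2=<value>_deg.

L=128.841 wrap1=196.43_deg wrap2=163.57_deg

open belt: β = asin((r2−r1)/C) = asin(-6/42) = -8.2132°
wrap1 = π − 2β = 196.4264°
wrap2 = π + 2β = 163.5736°
tangent length = C·cosβ = 41.5692
L = r1·wrap1 + r2·wrap2 + 2·C·cosβ = 10·3.4283 + 4·2.8549 + 2·41.5692 = 128.8409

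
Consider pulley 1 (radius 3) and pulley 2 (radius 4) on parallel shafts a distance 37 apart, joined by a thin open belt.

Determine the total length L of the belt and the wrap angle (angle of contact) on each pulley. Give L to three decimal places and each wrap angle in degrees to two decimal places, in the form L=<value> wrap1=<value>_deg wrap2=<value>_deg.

L=96.018 wrap1=176.90_deg wrap2=183.10_deg

open belt: β = asin((r2−r1)/C) = asin(1/37) = 1.5487°
wrap1 = π − 2β = 176.9026°
wrap2 = π + 2β = 183.0974°
tangent length = C·cosβ = 36.9865
L = r1·wrap1 + r2·wrap2 + 2·C·cosβ = 3·3.0875 + 4·3.1957 + 2·36.9865 = 96.0182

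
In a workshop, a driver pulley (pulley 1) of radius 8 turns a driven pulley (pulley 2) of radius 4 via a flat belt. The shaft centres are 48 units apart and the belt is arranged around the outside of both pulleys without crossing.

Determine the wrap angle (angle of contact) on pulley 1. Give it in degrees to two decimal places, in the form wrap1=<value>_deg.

open belt: β = asin((r2−r1)/C) = asin(-4/48) = -4.7802°
wrap1 = π − 2β = 189.5604°
wrap2 = π + 2β = 170.4396°

wrap1=189.56_deg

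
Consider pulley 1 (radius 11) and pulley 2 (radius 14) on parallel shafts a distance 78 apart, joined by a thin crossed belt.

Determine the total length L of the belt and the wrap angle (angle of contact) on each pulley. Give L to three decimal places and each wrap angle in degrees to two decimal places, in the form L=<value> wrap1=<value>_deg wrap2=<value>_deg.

L=242.623 wrap1=217.39_deg wrap2=217.39_deg

crossed belt: β = asin((r1+r2)/C) = asin(25/78) = 18.6939°
wrap1 = wrap2 = π + 2β = 217.3879°
tangent length = C·cosβ = 73.8850
L = (r1+r2)·wrap + 2·C·cosβ = 25·3.7941 + 2·73.8850 = 242.6234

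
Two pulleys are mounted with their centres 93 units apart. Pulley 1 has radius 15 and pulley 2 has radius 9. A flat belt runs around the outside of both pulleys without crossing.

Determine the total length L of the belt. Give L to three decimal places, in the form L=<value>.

open belt: β = asin((r2−r1)/C) = asin(-6/93) = -3.6991°
wrap1 = π − 2β = 187.3981°
wrap2 = π + 2β = 172.6019°
tangent length = C·cosβ = 92.8062
L = r1·wrap1 + r2·wrap2 + 2·C·cosβ = 15·3.2707 + 9·3.0125 + 2·92.8062 = 261.7855

L=261.785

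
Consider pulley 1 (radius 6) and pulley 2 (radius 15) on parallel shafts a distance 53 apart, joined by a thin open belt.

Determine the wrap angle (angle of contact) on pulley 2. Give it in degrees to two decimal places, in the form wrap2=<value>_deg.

wrap2=199.55_deg

open belt: β = asin((r2−r1)/C) = asin(9/53) = 9.7768°
wrap1 = π − 2β = 160.4463°
wrap2 = π + 2β = 199.5537°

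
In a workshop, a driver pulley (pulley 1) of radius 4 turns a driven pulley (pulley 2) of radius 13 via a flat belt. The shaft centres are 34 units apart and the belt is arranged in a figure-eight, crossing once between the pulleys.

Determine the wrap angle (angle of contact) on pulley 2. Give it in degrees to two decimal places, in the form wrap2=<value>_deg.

crossed belt: β = asin((r1+r2)/C) = asin(17/34) = 30.0000°
wrap1 = wrap2 = π + 2β = 240.0000°

wrap2=240.00_deg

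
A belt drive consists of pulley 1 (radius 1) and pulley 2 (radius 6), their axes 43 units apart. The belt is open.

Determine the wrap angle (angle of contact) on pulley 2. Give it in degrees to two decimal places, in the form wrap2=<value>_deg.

open belt: β = asin((r2−r1)/C) = asin(5/43) = 6.6774°
wrap1 = π − 2β = 166.6452°
wrap2 = π + 2β = 193.3548°

wrap2=193.35_deg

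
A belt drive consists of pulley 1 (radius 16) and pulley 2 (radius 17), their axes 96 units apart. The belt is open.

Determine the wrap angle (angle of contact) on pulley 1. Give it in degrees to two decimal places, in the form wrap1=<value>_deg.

wrap1=178.81_deg

open belt: β = asin((r2−r1)/C) = asin(1/96) = 0.5968°
wrap1 = π − 2β = 178.8063°
wrap2 = π + 2β = 181.1937°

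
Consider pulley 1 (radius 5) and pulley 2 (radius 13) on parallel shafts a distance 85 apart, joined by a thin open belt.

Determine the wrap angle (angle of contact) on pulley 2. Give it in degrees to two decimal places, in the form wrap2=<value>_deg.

open belt: β = asin((r2−r1)/C) = asin(8/85) = 5.4005°
wrap1 = π − 2β = 169.1989°
wrap2 = π + 2β = 190.8011°

wrap2=190.80_deg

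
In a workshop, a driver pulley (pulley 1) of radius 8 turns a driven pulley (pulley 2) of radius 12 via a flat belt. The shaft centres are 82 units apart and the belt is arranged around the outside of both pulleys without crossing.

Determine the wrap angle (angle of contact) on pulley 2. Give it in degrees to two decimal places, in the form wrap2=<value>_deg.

wrap2=185.59_deg

open belt: β = asin((r2−r1)/C) = asin(4/82) = 2.7960°
wrap1 = π − 2β = 174.4079°
wrap2 = π + 2β = 185.5921°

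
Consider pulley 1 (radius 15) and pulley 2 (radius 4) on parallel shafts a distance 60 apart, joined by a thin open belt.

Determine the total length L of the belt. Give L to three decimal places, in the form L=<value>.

open belt: β = asin((r2−r1)/C) = asin(-11/60) = -10.5640°
wrap1 = π − 2β = 201.1280°
wrap2 = π + 2β = 158.8720°
tangent length = C·cosβ = 58.9830
L = r1·wrap1 + r2·wrap2 + 2·C·cosβ = 15·3.5103 + 4·2.7728 + 2·58.9830 = 181.7126

L=181.713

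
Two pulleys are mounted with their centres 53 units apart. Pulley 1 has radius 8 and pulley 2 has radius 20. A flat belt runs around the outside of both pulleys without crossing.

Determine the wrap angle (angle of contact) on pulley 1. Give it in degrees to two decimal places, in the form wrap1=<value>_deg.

wrap1=153.83_deg

open belt: β = asin((r2−r1)/C) = asin(12/53) = 13.0861°
wrap1 = π − 2β = 153.8278°
wrap2 = π + 2β = 206.1722°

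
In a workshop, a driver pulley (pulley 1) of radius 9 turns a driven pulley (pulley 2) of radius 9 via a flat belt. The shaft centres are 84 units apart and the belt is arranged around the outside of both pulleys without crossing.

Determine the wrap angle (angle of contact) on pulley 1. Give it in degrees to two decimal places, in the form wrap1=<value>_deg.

wrap1=180.00_deg

open belt: β = asin((r2−r1)/C) = asin(0/84) = 0.0000°
wrap1 = π − 2β = 180.0000°
wrap2 = π + 2β = 180.0000°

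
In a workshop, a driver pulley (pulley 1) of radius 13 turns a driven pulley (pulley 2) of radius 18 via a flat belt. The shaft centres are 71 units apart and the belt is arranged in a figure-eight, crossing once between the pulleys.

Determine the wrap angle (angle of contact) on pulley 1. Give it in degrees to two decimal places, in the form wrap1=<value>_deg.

crossed belt: β = asin((r1+r2)/C) = asin(31/71) = 25.8884°
wrap1 = wrap2 = π + 2β = 231.7768°

wrap1=231.78_deg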